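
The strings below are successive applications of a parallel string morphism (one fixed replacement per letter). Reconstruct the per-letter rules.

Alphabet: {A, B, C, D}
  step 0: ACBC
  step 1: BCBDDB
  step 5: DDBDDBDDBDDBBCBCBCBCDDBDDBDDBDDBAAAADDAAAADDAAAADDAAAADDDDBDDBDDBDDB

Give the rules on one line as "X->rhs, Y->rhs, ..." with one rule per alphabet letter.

  step 0 ⇒ step 1: ACBC ⇒ BC·B·DD·B
    A ↦ BC
    B ↦ DD
    C ↦ B
    D ↦ AA  (constrained at step 1)

A->BC, B->DD, C->B, D->AA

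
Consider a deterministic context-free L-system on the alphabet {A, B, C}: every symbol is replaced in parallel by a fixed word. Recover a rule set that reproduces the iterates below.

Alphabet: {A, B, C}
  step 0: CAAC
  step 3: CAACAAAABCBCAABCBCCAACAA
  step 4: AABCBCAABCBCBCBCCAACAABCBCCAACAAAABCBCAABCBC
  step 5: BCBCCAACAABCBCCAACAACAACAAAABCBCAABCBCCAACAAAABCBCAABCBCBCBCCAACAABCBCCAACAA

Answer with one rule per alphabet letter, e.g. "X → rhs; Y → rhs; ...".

A->BC, B->C, C->AA

  step 4 ⇒ step 5: AABCBCAABCBCBCBCCAACAABCBCCAACAAAABCBCAABCBC ⇒ BC·BC·C·AA·C·AA·BC·BC·C·AA·C·AA·C·AA·C·AA·AA·BC·BC·AA·BC·BC·C·AA·C·AA·AA·BC·BC·AA·BC·BC·BC·BC·C·AA·C·AA·BC·BC·C·AA·C·AA
    A ↦ BC
    B ↦ C
    C ↦ AA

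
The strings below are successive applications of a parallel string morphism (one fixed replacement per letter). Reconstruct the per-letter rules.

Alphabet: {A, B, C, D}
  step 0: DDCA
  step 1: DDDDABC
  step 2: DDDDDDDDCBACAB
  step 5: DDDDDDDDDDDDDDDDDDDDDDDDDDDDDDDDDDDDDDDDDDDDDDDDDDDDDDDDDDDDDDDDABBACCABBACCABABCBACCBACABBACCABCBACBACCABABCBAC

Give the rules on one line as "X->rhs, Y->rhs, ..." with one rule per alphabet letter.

A->C, B->BAC, C->AB, D->DD

  step 1 ⇒ step 2: DDDDABC ⇒ DD·DD·DD·DD·C·BAC·AB
    A ↦ C
    B ↦ BAC
    C ↦ AB
    D ↦ DD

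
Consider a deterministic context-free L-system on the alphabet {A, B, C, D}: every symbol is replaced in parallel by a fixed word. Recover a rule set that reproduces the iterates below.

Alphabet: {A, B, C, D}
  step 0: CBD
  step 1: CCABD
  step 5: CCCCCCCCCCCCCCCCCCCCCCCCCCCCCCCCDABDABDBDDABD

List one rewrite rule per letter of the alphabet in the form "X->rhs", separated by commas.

  step 0 ⇒ step 1: CBD ⇒ CC·A·BD
    B ↦ A
    C ↦ CC
    D ↦ BD
    A ↦ D  (constrained at step 1)

A->D, B->A, C->CC, D->BD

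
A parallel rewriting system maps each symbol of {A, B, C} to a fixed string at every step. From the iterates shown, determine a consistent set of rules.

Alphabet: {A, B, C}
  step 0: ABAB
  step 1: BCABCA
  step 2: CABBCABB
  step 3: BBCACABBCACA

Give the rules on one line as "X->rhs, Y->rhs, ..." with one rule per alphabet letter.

A->B, B->CA, C->B

  step 2 ⇒ step 3: CABBCABB ⇒ B·B·CA·CA·B·B·CA·CA
    A ↦ B
    B ↦ CA
    C ↦ B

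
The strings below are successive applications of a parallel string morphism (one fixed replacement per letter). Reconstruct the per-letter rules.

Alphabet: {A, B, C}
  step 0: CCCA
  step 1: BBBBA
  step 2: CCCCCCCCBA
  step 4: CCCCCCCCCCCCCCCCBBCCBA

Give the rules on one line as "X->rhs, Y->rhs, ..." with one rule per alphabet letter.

A->BA, B->CC, C->B

  step 1 ⇒ step 2: BBBBA ⇒ CC·CC·CC·CC·BA
    A ↦ BA
    B ↦ CC
  step 0 ⇒ step 1: CCCA ⇒ B·B·B·BA
    C ↦ B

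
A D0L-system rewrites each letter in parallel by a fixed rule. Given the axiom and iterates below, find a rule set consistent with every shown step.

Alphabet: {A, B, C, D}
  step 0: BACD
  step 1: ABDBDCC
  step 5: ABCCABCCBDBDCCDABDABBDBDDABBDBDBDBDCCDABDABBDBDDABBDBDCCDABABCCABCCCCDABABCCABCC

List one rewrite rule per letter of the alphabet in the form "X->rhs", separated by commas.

  step 0 ⇒ step 1: BACD ⇒ AB·D·BD·CC
    A ↦ D
    B ↦ AB
    C ↦ BD
    D ↦ CC

A->D, B->AB, C->BD, D->CC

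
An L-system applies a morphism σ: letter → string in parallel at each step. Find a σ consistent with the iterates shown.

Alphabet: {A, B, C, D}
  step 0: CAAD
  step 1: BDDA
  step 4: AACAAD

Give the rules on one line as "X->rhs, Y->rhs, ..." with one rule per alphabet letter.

  step 0 ⇒ step 1: CAAD ⇒ B·D·D·A
    A ↦ D
    C ↦ B
    D ↦ A
    B ↦ AC  (constrained at step 1)

A->D, B->AC, C->B, D->A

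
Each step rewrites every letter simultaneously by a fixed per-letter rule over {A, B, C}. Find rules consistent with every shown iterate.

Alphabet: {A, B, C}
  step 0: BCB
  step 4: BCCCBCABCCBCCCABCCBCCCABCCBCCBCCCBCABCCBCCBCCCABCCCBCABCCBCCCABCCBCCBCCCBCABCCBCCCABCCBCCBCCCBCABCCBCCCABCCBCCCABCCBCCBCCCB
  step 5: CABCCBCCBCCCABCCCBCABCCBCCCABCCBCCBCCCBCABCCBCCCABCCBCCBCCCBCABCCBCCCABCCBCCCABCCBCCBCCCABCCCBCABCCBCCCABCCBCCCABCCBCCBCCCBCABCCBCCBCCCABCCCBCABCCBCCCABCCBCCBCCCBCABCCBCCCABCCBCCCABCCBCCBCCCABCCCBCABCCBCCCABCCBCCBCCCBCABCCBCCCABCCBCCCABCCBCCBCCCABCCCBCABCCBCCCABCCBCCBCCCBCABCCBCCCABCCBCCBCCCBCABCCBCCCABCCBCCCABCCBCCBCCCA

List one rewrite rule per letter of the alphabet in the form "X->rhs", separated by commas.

  step 4 ⇒ step 5: BCCCBCABCCBCCCABCCBCCCABCCBCCBCCCBCABCCBCCBCCCABCCCBCABCCBCCCABCCBCCBCCCBCABCCBCCCABCCBCCBCCCBCABCCBCCCABCCBCCCABCCBCCBCCCB ⇒ CA·BCC·BCC·BCC·CA·BCC·CB·CA·BCC·BCC·CA·BCC·BCC·BCC·CB·CA·BCC·BCC·CA·BCC·BCC·BCC·CB·CA·BCC·BCC·CA·BCC·BCC·CA·BCC·BCC·BCC·CA·BCC·CB·CA·BCC·BCC·CA·BCC·BCC·CA·BCC·BCC·BCC·CB·CA·BCC·BCC·BCC·CA·BCC·CB·CA·BCC·BCC·CA·BCC·BCC·BCC·CB·CA·BCC·BCC·CA·BCC·BCC·CA·BCC·BCC·BCC·CA·BCC·CB·CA·BCC·BCC·CA·BCC·BCC·BCC·CB·CA·BCC·BCC·CA·BCC·BCC·CA·BCC·BCC·BCC·CA·BCC·CB·CA·BCC·BCC·CA·BCC·BCC·BCC·CB·CA·BCC·BCC·CA·BCC·BCC·BCC·CB·CA·BCC·BCC·CA·BCC·BCC·CA·BCC·BCC·BCC·CA
    A ↦ CB
    B ↦ CA
    C ↦ BCC

A->CB, B->CA, C->BCC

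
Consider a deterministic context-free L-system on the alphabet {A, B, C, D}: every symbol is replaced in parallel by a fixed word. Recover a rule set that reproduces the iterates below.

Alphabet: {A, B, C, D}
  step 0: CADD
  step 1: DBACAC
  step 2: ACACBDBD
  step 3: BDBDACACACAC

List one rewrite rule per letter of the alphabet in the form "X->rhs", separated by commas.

  step 2 ⇒ step 3: ACACBDBD ⇒ B·D·B·D·AC·AC·AC·AC
    A ↦ B
    B ↦ AC
    C ↦ D
    D ↦ AC

A->B, B->AC, C->D, D->AC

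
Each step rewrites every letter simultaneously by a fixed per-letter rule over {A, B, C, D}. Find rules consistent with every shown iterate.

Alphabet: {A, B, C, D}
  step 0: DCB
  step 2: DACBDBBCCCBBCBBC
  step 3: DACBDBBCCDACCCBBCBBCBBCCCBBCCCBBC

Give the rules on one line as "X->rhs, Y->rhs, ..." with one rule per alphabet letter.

  step 2 ⇒ step 3: DACBDBBCCCBBCBBC ⇒ DAC·BD·BBC·C·DAC·C·C·BBC·BBC·BBC·C·C·BBC·C·C·BBC
    A ↦ BD
    B ↦ C
    C ↦ BBC
    D ↦ DAC

A->BD, B->C, C->BBC, D->DAC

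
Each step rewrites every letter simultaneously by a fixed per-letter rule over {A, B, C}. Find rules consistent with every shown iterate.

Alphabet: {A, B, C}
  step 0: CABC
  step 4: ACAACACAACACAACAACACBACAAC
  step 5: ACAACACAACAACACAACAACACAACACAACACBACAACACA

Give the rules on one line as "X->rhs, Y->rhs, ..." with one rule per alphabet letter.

  step 4 ⇒ step 5: ACAACACAACACAACAACACBACAAC ⇒ AC·A·AC·AC·A·AC·A·AC·AC·A·AC·A·AC·AC·A·AC·AC·A·AC·A·CB·AC·A·AC·AC·A
    A ↦ AC
    B ↦ CB
    C ↦ A

A->AC, B->CB, C->A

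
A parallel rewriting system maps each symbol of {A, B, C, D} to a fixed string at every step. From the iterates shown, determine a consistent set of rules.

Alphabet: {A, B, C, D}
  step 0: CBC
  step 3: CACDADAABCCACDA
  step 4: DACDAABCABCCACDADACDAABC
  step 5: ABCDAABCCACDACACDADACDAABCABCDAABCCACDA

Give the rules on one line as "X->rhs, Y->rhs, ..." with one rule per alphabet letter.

A->C, B->AC, C->DA, D->AB

  step 4 ⇒ step 5: DACDAABCABCCACDADACDAABC ⇒ AB·C·DA·AB·C·C·AC·DA·C·AC·DA·DA·C·DA·AB·C·AB·C·DA·AB·C·C·AC·DA
    A ↦ C
    B ↦ AC
    C ↦ DA
    D ↦ AB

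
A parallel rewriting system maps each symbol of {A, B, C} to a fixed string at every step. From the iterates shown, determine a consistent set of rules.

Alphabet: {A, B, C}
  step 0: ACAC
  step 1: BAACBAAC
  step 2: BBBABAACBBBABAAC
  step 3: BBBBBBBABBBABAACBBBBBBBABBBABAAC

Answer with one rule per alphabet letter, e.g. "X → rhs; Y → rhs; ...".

  step 2 ⇒ step 3: BBBABAACBBBABAAC ⇒ BB·BB·BB·BA·BB·BA·BA·AC·BB·BB·BB·BA·BB·BA·BA·AC
    A ↦ BA
    B ↦ BB
    C ↦ AC

A->BA, B->BB, C->AC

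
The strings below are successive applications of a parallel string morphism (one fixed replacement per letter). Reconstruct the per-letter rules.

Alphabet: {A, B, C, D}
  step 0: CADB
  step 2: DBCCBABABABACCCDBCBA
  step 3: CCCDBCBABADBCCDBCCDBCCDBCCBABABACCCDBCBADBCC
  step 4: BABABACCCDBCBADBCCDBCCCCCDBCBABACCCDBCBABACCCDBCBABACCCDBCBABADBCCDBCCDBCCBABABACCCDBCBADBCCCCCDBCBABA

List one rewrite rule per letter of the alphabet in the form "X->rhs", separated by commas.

A->C, B->DBC, C->BA, D->CCC

  step 3 ⇒ step 4: CCCDBCBABADBCCDBCCDBCCDBCCBABABACCCDBCBADBCC ⇒ BA·BA·BA·CCC·DBC·BA·DBC·C·DBC·C·CCC·DBC·BA·BA·CCC·DBC·BA·BA·CCC·DBC·BA·BA·CCC·DBC·BA·BA·DBC·C·DBC·C·DBC·C·BA·BA·BA·CCC·DBC·BA·DBC·C·CCC·DBC·BA·BA
    A ↦ C
    B ↦ DBC
    C ↦ BA
    D ↦ CCC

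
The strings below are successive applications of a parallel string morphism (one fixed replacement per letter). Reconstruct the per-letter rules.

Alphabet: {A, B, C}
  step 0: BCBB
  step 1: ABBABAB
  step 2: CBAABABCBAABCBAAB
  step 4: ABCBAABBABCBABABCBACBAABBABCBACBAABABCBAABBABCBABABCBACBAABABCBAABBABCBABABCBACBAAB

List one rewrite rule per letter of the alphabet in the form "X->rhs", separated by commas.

A->CBA, B->AB, C->B

  step 1 ⇒ step 2: ABBABAB ⇒ CBA·AB·AB·CBA·AB·CBA·AB
    A ↦ CBA
    B ↦ AB
  step 0 ⇒ step 1: BCBB ⇒ AB·B·AB·AB
    C ↦ B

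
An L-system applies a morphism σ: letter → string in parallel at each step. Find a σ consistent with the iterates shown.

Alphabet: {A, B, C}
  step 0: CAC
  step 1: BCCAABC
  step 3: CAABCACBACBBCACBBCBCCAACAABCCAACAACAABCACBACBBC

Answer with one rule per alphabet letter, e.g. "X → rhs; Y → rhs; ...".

  step 0 ⇒ step 1: CAC ⇒ BC·CAA·BC
    A ↦ CAA
    C ↦ BC
    B ↦ ACB  (constrained at step 1)

A->CAA, B->ACB, C->BC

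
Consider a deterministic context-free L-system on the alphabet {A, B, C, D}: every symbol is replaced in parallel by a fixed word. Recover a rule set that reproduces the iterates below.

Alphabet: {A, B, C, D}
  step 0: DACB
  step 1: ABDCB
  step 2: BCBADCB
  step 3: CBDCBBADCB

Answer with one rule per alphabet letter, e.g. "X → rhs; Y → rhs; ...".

A->B, B->CB, C->D, D->A

  step 2 ⇒ step 3: BCBADCB ⇒ CB·D·CB·B·A·D·CB
    A ↦ B
    B ↦ CB
    C ↦ D
    D ↦ A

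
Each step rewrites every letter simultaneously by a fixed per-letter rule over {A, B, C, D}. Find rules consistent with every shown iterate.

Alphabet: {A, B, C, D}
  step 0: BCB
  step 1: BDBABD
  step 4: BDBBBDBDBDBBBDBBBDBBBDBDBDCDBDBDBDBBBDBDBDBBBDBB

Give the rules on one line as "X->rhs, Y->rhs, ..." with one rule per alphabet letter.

A->CD, B->BD, C->BA, D->BB

  step 0 ⇒ step 1: BCB ⇒ BD·BA·BD
    B ↦ BD
    C ↦ BA
    A ↦ CD  (constrained at step 1)
    D ↦ BB  (constrained at step 1)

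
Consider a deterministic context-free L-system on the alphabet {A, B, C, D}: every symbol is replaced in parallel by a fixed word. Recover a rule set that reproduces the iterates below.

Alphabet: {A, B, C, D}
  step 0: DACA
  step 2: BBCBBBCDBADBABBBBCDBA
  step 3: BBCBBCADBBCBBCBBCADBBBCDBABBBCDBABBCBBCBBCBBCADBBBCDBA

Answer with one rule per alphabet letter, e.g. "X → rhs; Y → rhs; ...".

A->DBA, B->BBC, C->AD, D->B

  step 2 ⇒ step 3: BBCBBBCDBADBABBBBCDBA ⇒ BBC·BBC·AD·BBC·BBC·BBC·AD·B·BBC·DBA·B·BBC·DBA·BBC·BBC·BBC·BBC·AD·B·BBC·DBA
    A ↦ DBA
    B ↦ BBC
    C ↦ AD
    D ↦ B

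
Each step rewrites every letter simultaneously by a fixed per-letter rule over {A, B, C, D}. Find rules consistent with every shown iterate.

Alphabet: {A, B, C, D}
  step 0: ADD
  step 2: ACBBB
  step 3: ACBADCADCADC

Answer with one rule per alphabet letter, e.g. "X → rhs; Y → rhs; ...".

  step 2 ⇒ step 3: ACBBB ⇒ AC·B·ADC·ADC·ADC
    A ↦ AC
    B ↦ ADC
    C ↦ B
    D ↦ C  (constrained at step 0)

A->AC, B->ADC, C->B, D->C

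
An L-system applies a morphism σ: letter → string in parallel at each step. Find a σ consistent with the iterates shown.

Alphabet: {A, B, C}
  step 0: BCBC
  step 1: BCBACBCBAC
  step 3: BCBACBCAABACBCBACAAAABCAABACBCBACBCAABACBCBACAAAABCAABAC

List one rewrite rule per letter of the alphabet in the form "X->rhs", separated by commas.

A->AA, B->BC, C->BAC

  step 0 ⇒ step 1: BCBC ⇒ BC·BAC·BC·BAC
    B ↦ BC
    C ↦ BAC
    A ↦ AA  (constrained at step 1)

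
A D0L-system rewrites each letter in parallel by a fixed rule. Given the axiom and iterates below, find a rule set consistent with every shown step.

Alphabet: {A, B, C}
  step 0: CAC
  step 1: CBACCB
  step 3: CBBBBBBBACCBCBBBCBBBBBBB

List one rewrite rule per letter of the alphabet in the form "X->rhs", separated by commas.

  step 0 ⇒ step 1: CAC ⇒ CB·AC·CB
    A ↦ AC
    C ↦ CB
    B ↦ BB  (constrained at step 1)

A->AC, B->BB, C->CB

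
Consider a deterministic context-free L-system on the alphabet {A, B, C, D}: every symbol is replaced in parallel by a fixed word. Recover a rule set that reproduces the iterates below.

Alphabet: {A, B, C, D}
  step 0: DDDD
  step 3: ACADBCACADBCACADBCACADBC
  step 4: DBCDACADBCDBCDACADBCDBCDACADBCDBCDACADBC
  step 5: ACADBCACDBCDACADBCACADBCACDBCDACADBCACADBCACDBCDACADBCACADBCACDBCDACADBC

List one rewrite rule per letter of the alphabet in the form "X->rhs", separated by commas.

  step 4 ⇒ step 5: DBCDACADBCDBCDACADBCDBCDACADBCDBCDACADBC ⇒ AC·AD·BC·AC·D·BC·D·AC·AD·BC·AC·AD·BC·AC·D·BC·D·AC·AD·BC·AC·AD·BC·AC·D·BC·D·AC·AD·BC·AC·AD·BC·AC·D·BC·D·AC·AD·BC
    A ↦ D
    B ↦ AD
    C ↦ BC
    D ↦ AC

A->D, B->AD, C->BC, D->AC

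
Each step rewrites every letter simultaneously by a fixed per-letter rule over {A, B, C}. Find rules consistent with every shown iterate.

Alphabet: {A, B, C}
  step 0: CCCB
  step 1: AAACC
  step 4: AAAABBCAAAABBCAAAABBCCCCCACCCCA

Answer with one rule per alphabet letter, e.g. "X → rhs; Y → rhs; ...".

A->BBC, B->CC, C->A

  step 0 ⇒ step 1: CCCB ⇒ A·A·A·CC
    B ↦ CC
    C ↦ A
    A ↦ BBC  (constrained at step 1)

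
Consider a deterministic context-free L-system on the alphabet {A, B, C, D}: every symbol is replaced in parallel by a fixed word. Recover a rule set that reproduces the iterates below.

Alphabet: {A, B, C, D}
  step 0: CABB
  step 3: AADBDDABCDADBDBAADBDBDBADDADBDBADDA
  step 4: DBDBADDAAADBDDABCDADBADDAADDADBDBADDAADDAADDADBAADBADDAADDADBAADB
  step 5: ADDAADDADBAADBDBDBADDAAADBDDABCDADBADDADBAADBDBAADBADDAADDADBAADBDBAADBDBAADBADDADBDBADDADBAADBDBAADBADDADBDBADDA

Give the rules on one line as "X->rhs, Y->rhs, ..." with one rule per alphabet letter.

  step 4 ⇒ step 5: DBDBADDAAADBDDABCDADBADDAADDADBDBADDAADDAADDADBAADBADDAADDADBAADB ⇒ A·DDA·A·DDA·DB·A·A·DB·DB·DB·A·DDA·A·A·DB·DDA·BCD·A·DB·A·DDA·DB·A·A·DB·DB·A·A·DB·A·DDA·A·DDA·DB·A·A·DB·DB·A·A·DB·DB·A·A·DB·A·DDA·DB·DB·A·DDA·DB·A·A·DB·DB·A·A·DB·A·DDA·DB·DB·A·DDA
    A ↦ DB
    B ↦ DDA
    C ↦ BCD
    D ↦ A

A->DB, B->DDA, C->BCD, D->A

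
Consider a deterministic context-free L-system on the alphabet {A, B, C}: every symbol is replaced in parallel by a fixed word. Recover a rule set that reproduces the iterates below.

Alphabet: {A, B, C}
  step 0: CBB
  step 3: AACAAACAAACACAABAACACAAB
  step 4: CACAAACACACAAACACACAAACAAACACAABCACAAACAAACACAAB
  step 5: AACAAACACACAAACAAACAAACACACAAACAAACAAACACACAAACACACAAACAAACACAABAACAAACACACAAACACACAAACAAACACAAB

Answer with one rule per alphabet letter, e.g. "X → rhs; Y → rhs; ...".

A->CA, B->AB, C->AA

  step 4 ⇒ step 5: CACAAACACACAAACACACAAACAAACACAABCACAAACAAACACAAB ⇒ AA·CA·AA·CA·CA·CA·AA·CA·AA·CA·AA·CA·CA·CA·AA·CA·AA·CA·AA·CA·CA·CA·AA·CA·CA·CA·AA·CA·AA·CA·CA·AB·AA·CA·AA·CA·CA·CA·AA·CA·CA·CA·AA·CA·AA·CA·CA·AB
    A ↦ CA
    B ↦ AB
    C ↦ AA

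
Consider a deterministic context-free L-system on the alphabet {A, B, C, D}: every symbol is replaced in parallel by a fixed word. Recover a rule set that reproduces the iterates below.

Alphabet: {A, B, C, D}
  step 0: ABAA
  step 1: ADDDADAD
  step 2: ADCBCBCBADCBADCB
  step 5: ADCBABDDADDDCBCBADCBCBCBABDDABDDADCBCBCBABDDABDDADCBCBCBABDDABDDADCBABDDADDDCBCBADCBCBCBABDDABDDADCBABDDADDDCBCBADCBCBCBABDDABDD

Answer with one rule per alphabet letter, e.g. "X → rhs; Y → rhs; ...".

  step 1 ⇒ step 2: ADDDADAD ⇒ AD·CB·CB·CB·AD·CB·AD·CB
    A ↦ AD
    D ↦ CB
  step 0 ⇒ step 1: ABAA ⇒ AD·DD·AD·AD
    B ↦ DD
    C ↦ AB  (constrained at step 2)

A->AD, B->DD, C->AB, D->CB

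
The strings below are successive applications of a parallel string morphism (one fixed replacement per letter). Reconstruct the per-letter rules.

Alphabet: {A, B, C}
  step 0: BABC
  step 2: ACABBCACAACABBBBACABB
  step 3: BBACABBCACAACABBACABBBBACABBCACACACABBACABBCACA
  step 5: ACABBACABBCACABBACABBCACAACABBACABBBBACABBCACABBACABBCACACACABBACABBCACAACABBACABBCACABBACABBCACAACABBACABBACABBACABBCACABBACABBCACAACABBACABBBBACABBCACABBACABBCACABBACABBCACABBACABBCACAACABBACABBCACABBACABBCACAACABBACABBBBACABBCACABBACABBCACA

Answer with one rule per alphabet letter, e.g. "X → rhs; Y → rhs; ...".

A->BB, B->CA, C->ACA

  step 2 ⇒ step 3: ACABBCACAACABBBBACABB ⇒ BB·ACA·BB·CA·CA·ACA·BB·ACA·BB·BB·ACA·BB·CA·CA·CA·CA·BB·ACA·BB·CA·CA
    A ↦ BB
    B ↦ CA
    C ↦ ACA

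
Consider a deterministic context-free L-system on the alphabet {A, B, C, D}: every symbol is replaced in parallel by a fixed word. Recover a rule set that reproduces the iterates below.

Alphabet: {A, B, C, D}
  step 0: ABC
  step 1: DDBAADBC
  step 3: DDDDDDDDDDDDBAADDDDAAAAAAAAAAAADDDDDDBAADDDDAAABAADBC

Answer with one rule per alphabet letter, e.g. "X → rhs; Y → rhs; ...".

  step 0 ⇒ step 1: ABC ⇒ DD·BAA·DBC
    A ↦ DD
    B ↦ BAA
    C ↦ DBC
    D ↦ AAA  (constrained at step 1)

A->DD, B->BAA, C->DBC, D->AAA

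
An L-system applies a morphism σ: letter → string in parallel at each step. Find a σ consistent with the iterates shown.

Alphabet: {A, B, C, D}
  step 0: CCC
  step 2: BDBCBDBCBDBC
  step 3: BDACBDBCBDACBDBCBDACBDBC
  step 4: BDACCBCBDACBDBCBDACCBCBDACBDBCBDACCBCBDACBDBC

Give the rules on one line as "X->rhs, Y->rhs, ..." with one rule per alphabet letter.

  step 3 ⇒ step 4: BDACBDBCBDACBDBCBDACBDBC ⇒ BD·AC·C·BC·BD·AC·BD·BC·BD·AC·C·BC·BD·AC·BD·BC·BD·AC·C·BC·BD·AC·BD·BC
    A ↦ C
    B ↦ BD
    C ↦ BC
    D ↦ AC

A->C, B->BD, C->BC, D->AC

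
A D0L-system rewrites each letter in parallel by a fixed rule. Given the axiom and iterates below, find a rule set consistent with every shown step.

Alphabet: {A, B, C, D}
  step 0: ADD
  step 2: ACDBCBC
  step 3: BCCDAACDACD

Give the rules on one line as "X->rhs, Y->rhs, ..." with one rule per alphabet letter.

A->BC, B->A, C->CD, D->A

  step 2 ⇒ step 3: ACDBCBC ⇒ BC·CD·A·A·CD·A·CD
    A ↦ BC
    B ↦ A
    C ↦ CD
    D ↦ A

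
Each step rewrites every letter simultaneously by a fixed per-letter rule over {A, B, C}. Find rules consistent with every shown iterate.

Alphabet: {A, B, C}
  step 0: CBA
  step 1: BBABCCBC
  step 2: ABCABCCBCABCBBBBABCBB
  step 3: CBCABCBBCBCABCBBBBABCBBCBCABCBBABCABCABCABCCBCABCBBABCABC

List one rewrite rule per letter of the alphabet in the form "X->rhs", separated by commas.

A->CBC, B->ABC, C->BB

  step 2 ⇒ step 3: ABCABCCBCABCBBBBABCBB ⇒ CBC·ABC·BB·CBC·ABC·BB·BB·ABC·BB·CBC·ABC·BB·ABC·ABC·ABC·ABC·CBC·ABC·BB·ABC·ABC
    A ↦ CBC
    B ↦ ABC
    C ↦ BB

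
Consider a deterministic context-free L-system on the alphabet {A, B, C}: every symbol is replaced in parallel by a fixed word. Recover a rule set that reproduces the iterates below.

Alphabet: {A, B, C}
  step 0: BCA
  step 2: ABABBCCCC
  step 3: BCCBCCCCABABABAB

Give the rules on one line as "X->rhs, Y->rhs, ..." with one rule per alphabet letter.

  step 2 ⇒ step 3: ABABBCCCC ⇒ B·CC·B·CC·CC·AB·AB·AB·AB
    A ↦ B
    B ↦ CC
    C ↦ AB

A->B, B->CC, C->AB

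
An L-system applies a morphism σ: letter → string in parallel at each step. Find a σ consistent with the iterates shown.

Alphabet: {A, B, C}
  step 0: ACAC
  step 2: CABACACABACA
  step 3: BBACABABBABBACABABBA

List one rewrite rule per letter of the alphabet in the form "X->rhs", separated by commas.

  step 2 ⇒ step 3: CABACACABACA ⇒ B·BA·CA·BA·B·BA·B·BA·CA·BA·B·BA
    A ↦ BA
    B ↦ CA
    C ↦ B

A->BA, B->CA, C->B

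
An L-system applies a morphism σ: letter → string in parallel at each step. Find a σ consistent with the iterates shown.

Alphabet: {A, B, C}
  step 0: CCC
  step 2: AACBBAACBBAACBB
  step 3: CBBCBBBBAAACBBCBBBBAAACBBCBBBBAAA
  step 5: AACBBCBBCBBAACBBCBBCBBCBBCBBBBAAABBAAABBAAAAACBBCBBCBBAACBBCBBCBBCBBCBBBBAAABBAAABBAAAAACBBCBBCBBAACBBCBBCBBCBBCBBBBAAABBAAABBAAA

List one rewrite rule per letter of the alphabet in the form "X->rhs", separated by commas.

  step 2 ⇒ step 3: AACBBAACBBAACBB ⇒ CBB·CBB·BBA·A·A·CBB·CBB·BBA·A·A·CBB·CBB·BBA·A·A
    A ↦ CBB
    B ↦ A
    C ↦ BBA

A->CBB, B->A, C->BBA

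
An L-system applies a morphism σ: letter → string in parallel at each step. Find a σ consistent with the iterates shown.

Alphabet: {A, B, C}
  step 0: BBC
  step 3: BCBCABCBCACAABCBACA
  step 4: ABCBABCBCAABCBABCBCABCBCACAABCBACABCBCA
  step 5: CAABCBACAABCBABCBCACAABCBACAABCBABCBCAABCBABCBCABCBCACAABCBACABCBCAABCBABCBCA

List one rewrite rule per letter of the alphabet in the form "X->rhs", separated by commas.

  step 4 ⇒ step 5: ABCBABCBCAABCBABCBCABCBCACAABCBACABCBCA ⇒ CA·A·BCB·A·CA·A·BCB·A·BCB·CA·CA·A·BCB·A·CA·A·BCB·A·BCB·CA·A·BCB·A·BCB·CA·BCB·CA·CA·A·BCB·A·CA·BCB·CA·A·BCB·A·BCB·CA
    A ↦ CA
    B ↦ A
    C ↦ BCB

A->CA, B->A, C->BCB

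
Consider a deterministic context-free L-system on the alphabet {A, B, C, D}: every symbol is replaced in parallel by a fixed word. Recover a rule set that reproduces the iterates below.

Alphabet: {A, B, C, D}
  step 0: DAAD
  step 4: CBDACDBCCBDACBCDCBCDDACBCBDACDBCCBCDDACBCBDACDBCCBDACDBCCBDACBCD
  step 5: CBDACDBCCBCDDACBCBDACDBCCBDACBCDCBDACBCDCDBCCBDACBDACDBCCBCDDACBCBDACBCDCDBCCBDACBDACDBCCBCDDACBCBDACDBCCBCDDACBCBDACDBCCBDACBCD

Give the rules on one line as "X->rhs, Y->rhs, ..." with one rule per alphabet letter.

  step 4 ⇒ step 5: CBDACDBCCBDACBCDCBCDDACBCBDACDBCCBCDDACBCBDACDBCCBDACDBCCBDACBCD ⇒ CB·DA·CD·BC·CB·CD·DA·CB·CB·DA·CD·BC·CB·DA·CB·CD·CB·DA·CB·CD·CD·BC·CB·DA·CB·DA·CD·BC·CB·CD·DA·CB·CB·DA·CB·CD·CD·BC·CB·DA·CB·DA·CD·BC·CB·CD·DA·CB·CB·DA·CD·BC·CB·CD·DA·CB·CB·DA·CD·BC·CB·DA·CB·CD
    A ↦ BC
    B ↦ DA
    C ↦ CB
    D ↦ CD

A->BC, B->DA, C->CB, D->CD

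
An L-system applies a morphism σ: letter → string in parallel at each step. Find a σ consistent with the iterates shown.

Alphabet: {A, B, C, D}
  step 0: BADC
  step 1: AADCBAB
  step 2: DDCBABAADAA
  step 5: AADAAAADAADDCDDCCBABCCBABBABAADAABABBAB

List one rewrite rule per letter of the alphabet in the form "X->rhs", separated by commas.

  step 1 ⇒ step 2: AADCBAB ⇒ D·D·C·BAB·AA·D·AA
    A ↦ D
    B ↦ AA
    C ↦ BAB
    D ↦ C

A->D, B->AA, C->BAB, D->C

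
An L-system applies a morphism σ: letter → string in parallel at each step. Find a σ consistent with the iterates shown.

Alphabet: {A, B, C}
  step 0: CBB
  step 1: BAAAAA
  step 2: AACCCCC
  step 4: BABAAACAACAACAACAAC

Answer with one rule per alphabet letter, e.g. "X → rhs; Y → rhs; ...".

  step 1 ⇒ step 2: BAAAAA ⇒ AA·C·C·C·C·C
    A ↦ C
    B ↦ AA
  step 0 ⇒ step 1: CBB ⇒ BA·AA·AA
    C ↦ BA

A->C, B->AA, C->BA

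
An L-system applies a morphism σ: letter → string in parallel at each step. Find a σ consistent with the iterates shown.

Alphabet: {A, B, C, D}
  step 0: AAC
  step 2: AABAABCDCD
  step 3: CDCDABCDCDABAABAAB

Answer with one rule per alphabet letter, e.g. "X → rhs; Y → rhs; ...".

A->CD, B->AB, C->AA, D->B

  step 2 ⇒ step 3: AABAABCDCD ⇒ CD·CD·AB·CD·CD·AB·AA·B·AA·B
    A ↦ CD
    B ↦ AB
    C ↦ AA
    D ↦ B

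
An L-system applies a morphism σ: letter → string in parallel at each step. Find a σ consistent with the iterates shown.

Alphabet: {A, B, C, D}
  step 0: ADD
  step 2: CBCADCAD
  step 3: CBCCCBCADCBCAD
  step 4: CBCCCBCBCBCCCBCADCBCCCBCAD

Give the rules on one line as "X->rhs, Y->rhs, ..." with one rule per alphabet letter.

A->C, B->CC, C->CB, D->AD

  step 3 ⇒ step 4: CBCCCBCADCBCAD ⇒ CB·CC·CB·CB·CB·CC·CB·C·AD·CB·CC·CB·C·AD
    A ↦ C
    B ↦ CC
    C ↦ CB
    D ↦ AD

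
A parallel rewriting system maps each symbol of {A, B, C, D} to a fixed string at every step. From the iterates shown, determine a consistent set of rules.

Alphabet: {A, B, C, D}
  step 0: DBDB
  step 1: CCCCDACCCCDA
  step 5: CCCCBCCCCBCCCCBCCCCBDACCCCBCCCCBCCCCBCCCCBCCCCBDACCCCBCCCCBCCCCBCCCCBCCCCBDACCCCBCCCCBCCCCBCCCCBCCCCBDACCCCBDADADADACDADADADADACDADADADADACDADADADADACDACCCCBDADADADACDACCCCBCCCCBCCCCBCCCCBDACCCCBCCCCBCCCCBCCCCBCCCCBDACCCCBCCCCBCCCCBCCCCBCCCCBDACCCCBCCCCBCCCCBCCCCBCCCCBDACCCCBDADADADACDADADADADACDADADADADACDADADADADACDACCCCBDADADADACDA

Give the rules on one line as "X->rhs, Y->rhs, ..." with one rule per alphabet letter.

A->CB, B->CDA, C->DA, D->CCC

  step 0 ⇒ step 1: DBDB ⇒ CCC·CDA·CCC·CDA
    B ↦ CDA
    D ↦ CCC
    A ↦ CB  (constrained at step 1)
    C ↦ DA  (constrained at step 1)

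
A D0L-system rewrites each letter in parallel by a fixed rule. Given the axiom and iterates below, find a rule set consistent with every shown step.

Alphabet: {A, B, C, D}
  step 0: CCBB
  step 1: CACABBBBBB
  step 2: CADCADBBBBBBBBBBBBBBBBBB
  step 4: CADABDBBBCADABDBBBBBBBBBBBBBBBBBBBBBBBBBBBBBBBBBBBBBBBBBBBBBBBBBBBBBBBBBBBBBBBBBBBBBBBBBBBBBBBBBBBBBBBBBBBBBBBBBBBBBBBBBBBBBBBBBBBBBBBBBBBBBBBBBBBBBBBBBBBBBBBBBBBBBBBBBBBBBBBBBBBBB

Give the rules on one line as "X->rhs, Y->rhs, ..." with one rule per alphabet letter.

  step 1 ⇒ step 2: CACABBBBBB ⇒ CA·D·CA·D·BBB·BBB·BBB·BBB·BBB·BBB
    A ↦ D
    B ↦ BBB
    C ↦ CA
    D ↦ AB  (constrained at step 2)

A->D, B->BBB, C->CA, D->AB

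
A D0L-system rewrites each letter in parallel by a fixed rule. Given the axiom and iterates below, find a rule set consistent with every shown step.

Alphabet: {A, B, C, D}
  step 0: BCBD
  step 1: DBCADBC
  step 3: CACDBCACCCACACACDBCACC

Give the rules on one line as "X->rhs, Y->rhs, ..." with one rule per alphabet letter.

A->CC, B->DB, C->CA, D->C

  step 0 ⇒ step 1: BCBD ⇒ DB·CA·DB·C
    B ↦ DB
    C ↦ CA
    D ↦ C
    A ↦ CC  (constrained at step 1)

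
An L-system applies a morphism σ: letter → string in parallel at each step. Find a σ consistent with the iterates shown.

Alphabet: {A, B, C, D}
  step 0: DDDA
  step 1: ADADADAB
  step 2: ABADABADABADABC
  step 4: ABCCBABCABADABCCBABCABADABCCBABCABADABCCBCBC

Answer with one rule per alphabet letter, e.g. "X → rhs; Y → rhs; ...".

  step 1 ⇒ step 2: ADADADAB ⇒ AB·AD·AB·AD·AB·AD·AB·C
    A ↦ AB
    B ↦ C
    D ↦ AD
    C ↦ CB  (constrained at step 2)

A->AB, B->C, C->CB, D->AD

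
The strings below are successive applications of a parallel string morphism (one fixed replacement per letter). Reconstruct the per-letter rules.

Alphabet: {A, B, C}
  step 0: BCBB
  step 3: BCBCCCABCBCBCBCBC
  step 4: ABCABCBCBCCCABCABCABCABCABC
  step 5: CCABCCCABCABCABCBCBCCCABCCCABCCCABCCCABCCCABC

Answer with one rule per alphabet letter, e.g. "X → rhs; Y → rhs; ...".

  step 4 ⇒ step 5: ABCABCBCBCCCABCABCABCABCABC ⇒ CC·A·BC·CC·A·BC·A·BC·A·BC·BC·BC·CC·A·BC·CC·A·BC·CC·A·BC·CC·A·BC·CC·A·BC
    A ↦ CC
    B ↦ A
    C ↦ BC

A->CC, B->A, C->BC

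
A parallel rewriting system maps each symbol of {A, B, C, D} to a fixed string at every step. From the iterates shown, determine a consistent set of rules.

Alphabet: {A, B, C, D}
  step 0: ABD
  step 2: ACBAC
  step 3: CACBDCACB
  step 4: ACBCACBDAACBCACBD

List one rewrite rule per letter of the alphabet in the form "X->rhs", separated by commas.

A->C, B->D, C->ACB, D->A

  step 3 ⇒ step 4: CACBDCACB ⇒ ACB·C·ACB·D·A·ACB·C·ACB·D
    A ↦ C
    B ↦ D
    C ↦ ACB
    D ↦ A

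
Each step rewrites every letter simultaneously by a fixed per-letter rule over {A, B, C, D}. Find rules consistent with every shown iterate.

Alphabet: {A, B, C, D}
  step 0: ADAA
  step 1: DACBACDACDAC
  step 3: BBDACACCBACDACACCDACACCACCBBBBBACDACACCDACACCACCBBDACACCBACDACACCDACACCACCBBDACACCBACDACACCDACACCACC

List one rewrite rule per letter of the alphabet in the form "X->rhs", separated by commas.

A->DAC, B->BB, C->ACC, D->BAC

  step 0 ⇒ step 1: ADAA ⇒ DAC·BAC·DAC·DAC
    A ↦ DAC
    D ↦ BAC
    B ↦ BB  (constrained at step 1)
    C ↦ ACC  (constrained at step 1)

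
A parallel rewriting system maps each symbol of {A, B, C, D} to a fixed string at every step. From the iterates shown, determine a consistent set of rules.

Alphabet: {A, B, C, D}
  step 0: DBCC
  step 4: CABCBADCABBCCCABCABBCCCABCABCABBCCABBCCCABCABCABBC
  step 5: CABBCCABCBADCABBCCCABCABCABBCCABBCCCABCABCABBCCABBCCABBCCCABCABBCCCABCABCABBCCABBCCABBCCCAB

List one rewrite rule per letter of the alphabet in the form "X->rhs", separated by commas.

A->B, B->C, C->CAB, D->AD

  step 4 ⇒ step 5: CABCBADCABBCCCABCABBCCCABCABCABBCCABBCCCABCABCABBC ⇒ CAB·B·C·CAB·C·B·AD·CAB·B·C·C·CAB·CAB·CAB·B·C·CAB·B·C·C·CAB·CAB·CAB·B·C·CAB·B·C·CAB·B·C·C·CAB·CAB·B·C·C·CAB·CAB·CAB·B·C·CAB·B·C·CAB·B·C·C·CAB
    A ↦ B
    B ↦ C
    C ↦ CAB
    D ↦ AD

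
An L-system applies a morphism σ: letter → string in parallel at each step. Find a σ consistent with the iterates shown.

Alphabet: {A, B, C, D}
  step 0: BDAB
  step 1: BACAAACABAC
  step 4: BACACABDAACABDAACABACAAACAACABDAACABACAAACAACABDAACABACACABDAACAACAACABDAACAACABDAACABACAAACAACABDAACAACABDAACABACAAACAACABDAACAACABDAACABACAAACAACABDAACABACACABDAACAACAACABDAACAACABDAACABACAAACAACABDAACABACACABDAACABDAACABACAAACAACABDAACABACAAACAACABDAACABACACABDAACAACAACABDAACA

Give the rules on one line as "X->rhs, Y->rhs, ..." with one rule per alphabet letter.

  step 0 ⇒ step 1: BDAB ⇒ BAC·AA·ACA·BAC
    A ↦ ACA
    B ↦ BAC
    D ↦ AA
    C ↦ BDA  (constrained at step 1)

A->ACA, B->BAC, C->BDA, D->AA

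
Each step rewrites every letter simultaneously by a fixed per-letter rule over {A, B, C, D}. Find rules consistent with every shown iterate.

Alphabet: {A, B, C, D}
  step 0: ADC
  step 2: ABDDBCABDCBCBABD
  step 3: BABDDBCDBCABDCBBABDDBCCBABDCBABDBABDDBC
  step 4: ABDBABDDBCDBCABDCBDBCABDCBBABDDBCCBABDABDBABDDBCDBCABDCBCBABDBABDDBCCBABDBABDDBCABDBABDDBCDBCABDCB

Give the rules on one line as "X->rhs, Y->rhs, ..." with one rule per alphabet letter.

A->B, B->ABD, C->CB, D->DBC

  step 3 ⇒ step 4: BABDDBCDBCABDCBBABDDBCCBABDCBABDBABDDBC ⇒ ABD·B·ABD·DBC·DBC·ABD·CB·DBC·ABD·CB·B·ABD·DBC·CB·ABD·ABD·B·ABD·DBC·DBC·ABD·CB·CB·ABD·B·ABD·DBC·CB·ABD·B·ABD·DBC·ABD·B·ABD·DBC·DBC·ABD·CB
    A ↦ B
    B ↦ ABD
    C ↦ CB
    D ↦ DBC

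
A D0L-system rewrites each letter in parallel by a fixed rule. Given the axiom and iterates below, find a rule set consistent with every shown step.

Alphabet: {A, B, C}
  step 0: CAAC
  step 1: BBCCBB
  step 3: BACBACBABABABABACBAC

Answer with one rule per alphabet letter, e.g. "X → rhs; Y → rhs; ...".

A->C, B->BA, C->BB

  step 0 ⇒ step 1: CAAC ⇒ BB·C·C·BB
    A ↦ C
    C ↦ BB
    B ↦ BA  (constrained at step 1)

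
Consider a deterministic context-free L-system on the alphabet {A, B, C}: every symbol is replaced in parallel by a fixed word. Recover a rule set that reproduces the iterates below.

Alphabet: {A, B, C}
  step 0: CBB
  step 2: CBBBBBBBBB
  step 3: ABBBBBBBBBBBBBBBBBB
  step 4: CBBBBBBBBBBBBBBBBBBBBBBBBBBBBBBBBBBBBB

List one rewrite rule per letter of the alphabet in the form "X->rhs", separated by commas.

  step 3 ⇒ step 4: ABBBBBBBBBBBBBBBBBB ⇒ CB·BB·BB·BB·BB·BB·BB·BB·BB·BB·BB·BB·BB·BB·BB·BB·BB·BB·BB
    A ↦ CB
    B ↦ BB
  step 2 ⇒ step 3: CBBBBBBBBB ⇒ A·BB·BB·BB·BB·BB·BB·BB·BB·BB
    C ↦ A

A->CB, B->BB, C->A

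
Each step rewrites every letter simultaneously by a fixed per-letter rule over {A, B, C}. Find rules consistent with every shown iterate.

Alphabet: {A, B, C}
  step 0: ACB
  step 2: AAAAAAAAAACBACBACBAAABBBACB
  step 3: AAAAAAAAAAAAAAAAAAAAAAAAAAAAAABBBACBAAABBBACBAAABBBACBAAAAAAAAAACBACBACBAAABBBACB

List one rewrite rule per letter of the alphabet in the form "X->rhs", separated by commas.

A->AAA, B->ACB, C->BBB

  step 2 ⇒ step 3: AAAAAAAAAACBACBACBAAABBBACB ⇒ AAA·AAA·AAA·AAA·AAA·AAA·AAA·AAA·AAA·AAA·BBB·ACB·AAA·BBB·ACB·AAA·BBB·ACB·AAA·AAA·AAA·ACB·ACB·ACB·AAA·BBB·ACB
    A ↦ AAA
    B ↦ ACB
    C ↦ BBB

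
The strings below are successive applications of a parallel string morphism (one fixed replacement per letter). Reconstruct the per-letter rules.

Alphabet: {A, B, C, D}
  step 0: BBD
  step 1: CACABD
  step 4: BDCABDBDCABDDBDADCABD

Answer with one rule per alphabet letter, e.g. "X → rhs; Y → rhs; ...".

  step 0 ⇒ step 1: BBD ⇒ CA·CA·BD
    B ↦ CA
    D ↦ BD
    A ↦ D  (constrained at step 1)
    C ↦ A  (constrained at step 1)

A->D, B->CA, C->A, D->BD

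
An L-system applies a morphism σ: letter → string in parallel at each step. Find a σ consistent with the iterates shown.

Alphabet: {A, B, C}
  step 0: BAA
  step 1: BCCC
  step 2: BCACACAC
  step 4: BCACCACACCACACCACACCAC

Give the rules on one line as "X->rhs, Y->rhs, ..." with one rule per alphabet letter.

A->C, B->BC, C->AC

  step 1 ⇒ step 2: BCCC ⇒ BC·AC·AC·AC
    B ↦ BC
    C ↦ AC
  step 0 ⇒ step 1: BAA ⇒ BC·C·C
    A ↦ C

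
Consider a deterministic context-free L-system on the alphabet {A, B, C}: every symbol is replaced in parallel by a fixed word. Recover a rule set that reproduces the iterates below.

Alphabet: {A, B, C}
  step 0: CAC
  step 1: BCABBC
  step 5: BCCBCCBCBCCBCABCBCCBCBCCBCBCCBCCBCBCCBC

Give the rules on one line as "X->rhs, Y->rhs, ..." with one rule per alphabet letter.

A->AB, B->C, C->BC

  step 0 ⇒ step 1: CAC ⇒ BC·AB·BC
    A ↦ AB
    C ↦ BC
    B ↦ C  (constrained at step 1)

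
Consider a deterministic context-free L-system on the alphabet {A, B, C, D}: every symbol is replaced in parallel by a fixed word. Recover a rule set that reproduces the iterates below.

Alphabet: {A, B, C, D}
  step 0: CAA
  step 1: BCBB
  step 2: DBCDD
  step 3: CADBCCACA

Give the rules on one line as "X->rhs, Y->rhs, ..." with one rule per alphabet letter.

A->B, B->D, C->BC, D->CA

  step 2 ⇒ step 3: DBCDD ⇒ CA·D·BC·CA·CA
    B ↦ D
    C ↦ BC
    D ↦ CA
  step 0 ⇒ step 1: CAA ⇒ BC·B·B
    A ↦ B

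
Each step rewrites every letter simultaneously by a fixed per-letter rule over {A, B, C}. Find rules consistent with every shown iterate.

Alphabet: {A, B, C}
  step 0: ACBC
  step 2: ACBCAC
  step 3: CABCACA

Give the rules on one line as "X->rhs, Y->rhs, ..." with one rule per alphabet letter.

A->C, B->BC, C->A

  step 2 ⇒ step 3: ACBCAC ⇒ C·A·BC·A·C·A
    A ↦ C
    B ↦ BC
    C ↦ A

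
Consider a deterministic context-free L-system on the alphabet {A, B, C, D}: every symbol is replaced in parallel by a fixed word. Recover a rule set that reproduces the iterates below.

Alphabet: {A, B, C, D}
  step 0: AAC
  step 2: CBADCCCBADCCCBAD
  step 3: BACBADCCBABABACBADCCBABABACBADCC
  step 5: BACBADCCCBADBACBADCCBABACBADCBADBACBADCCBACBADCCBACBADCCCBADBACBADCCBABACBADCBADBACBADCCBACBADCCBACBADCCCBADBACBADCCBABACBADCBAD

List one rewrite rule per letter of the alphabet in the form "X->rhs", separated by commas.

  step 2 ⇒ step 3: CBADCCCBADCCCBAD ⇒ BA·C·BAD·CC·BA·BA·BA·C·BAD·CC·BA·BA·BA·C·BAD·CC
    A ↦ BAD
    B ↦ C
    C ↦ BA
    D ↦ CC

A->BAD, B->C, C->BA, D->CC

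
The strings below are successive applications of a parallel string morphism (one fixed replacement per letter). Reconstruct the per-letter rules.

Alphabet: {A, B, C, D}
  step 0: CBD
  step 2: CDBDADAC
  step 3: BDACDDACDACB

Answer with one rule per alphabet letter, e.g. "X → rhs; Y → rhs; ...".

  step 2 ⇒ step 3: CDBDADAC ⇒ B·DA·CD·DA·C·DA·C·B
    A ↦ C
    B ↦ CD
    C ↦ B
    D ↦ DA

A->C, B->CD, C->B, D->DA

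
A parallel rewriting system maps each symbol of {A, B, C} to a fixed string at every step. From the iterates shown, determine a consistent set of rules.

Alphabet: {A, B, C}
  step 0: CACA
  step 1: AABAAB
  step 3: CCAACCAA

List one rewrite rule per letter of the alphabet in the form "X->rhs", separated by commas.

A->B, B->C, C->AA

  step 0 ⇒ step 1: CACA ⇒ AA·B·AA·B
    A ↦ B
    C ↦ AA
    B ↦ C  (constrained at step 1)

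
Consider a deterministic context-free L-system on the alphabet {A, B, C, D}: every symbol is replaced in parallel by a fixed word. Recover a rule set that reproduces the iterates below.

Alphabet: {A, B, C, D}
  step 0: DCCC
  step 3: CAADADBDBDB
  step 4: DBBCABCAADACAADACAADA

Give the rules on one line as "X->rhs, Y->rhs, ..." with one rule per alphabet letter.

A->B, B->ADA, C->D, D->CA

  step 3 ⇒ step 4: CAADADBDBDB ⇒ D·B·B·CA·B·CA·ADA·CA·ADA·CA·ADA
    A ↦ B
    B ↦ ADA
    C ↦ D
    D ↦ CA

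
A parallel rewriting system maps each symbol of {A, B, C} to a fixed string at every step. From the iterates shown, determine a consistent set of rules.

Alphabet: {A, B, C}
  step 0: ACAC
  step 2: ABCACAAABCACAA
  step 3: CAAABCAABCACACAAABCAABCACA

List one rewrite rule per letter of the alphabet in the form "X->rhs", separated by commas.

A->CA, B->A, C->AB

  step 2 ⇒ step 3: ABCACAAABCACAA ⇒ CA·A·AB·CA·AB·CA·CA·CA·A·AB·CA·AB·CA·CA
    A ↦ CA
    B ↦ A
    C ↦ AB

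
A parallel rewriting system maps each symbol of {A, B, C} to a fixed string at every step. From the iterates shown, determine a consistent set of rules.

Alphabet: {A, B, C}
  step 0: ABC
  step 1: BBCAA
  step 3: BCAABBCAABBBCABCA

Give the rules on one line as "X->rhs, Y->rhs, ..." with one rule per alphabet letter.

A->B, B->BCA, C->A

  step 0 ⇒ step 1: ABC ⇒ B·BCA·A
    A ↦ B
    B ↦ BCA
    C ↦ A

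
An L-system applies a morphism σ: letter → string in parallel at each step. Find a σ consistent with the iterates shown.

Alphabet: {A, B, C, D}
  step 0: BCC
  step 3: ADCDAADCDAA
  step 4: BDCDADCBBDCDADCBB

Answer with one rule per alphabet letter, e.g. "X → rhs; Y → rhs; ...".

A->B, B->A, C->DA, D->DC

  step 3 ⇒ step 4: ADCDAADCDAA ⇒ B·DC·DA·DC·B·B·DC·DA·DC·B·B
    A ↦ B
    C ↦ DA
    D ↦ DC
    B ↦ A  (constrained at step 0)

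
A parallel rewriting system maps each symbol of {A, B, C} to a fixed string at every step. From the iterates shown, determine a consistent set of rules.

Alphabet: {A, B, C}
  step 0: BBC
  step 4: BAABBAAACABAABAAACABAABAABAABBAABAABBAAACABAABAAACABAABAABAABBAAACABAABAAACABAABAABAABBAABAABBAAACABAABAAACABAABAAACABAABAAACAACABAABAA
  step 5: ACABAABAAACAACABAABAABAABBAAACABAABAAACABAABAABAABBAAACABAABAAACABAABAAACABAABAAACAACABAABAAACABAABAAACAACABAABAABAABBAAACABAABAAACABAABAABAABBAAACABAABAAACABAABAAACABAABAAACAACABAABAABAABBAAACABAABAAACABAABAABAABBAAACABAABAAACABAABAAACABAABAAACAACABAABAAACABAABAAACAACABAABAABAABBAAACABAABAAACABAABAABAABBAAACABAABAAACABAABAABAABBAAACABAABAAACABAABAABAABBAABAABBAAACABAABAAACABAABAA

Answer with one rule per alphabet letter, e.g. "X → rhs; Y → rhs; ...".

A->BAA, B->ACA, C->B

  step 4 ⇒ step 5: BAABBAAACABAABAAACABAABAABAABBAABAABBAAACABAABAAACABAABAABAABBAAACABAABAAACABAABAABAABBAABAABBAAACABAABAAACABAABAAACABAABAAACAACABAABAA ⇒ ACA·BAA·BAA·ACA·ACA·BAA·BAA·BAA·B·BAA·ACA·BAA·BAA·ACA·BAA·BAA·BAA·B·BAA·ACA·BAA·BAA·ACA·BAA·BAA·ACA·BAA·BAA·ACA·ACA·BAA·BAA·ACA·BAA·BAA·ACA·ACA·BAA·BAA·BAA·B·BAA·ACA·BAA·BAA·ACA·BAA·BAA·BAA·B·BAA·ACA·BAA·BAA·ACA·BAA·BAA·ACA·BAA·BAA·ACA·ACA·BAA·BAA·BAA·B·BAA·ACA·BAA·BAA·ACA·BAA·BAA·BAA·B·BAA·ACA·BAA·BAA·ACA·BAA·BAA·ACA·BAA·BAA·ACA·ACA·BAA·BAA·ACA·BAA·BAA·ACA·ACA·BAA·BAA·BAA·B·BAA·ACA·BAA·BAA·ACA·BAA·BAA·BAA·B·BAA·ACA·BAA·BAA·ACA·BAA·BAA·BAA·B·BAA·ACA·BAA·BAA·ACA·BAA·BAA·BAA·B·BAA·BAA·B·BAA·ACA·BAA·BAA·ACA·BAA·BAA
    A ↦ BAA
    B ↦ ACA
    C ↦ B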